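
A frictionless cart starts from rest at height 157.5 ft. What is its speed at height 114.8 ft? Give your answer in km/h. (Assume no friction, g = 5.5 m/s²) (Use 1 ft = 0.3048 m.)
Convert to SI: h₁−h₂ = 13.015 m
mgh₁ = mgh₂ + ½mv² ⇒ v = √(2g(h₁−h₂)) = √(2·5.5·13.015) = 11.9651 m/s = 43.07 km/h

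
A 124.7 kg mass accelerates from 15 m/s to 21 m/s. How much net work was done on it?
W = ΔKE = ½m(v₂² − v₁²) = ½(124.7)(21² − 15²) = 13467.6 J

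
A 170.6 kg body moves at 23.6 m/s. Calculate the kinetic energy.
KE = ½mv² = ½(170.6)(23.6)² = 47510 J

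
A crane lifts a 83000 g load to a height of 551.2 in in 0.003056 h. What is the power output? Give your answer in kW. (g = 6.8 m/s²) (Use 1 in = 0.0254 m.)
Convert to SI: m = 83.0 kg, h = 14.0005 m, t = 11.0016 s
P = mgh/t = (83.0)(6.8)(14.0005)/11.0016 = 718.247 W = 0.7182 kW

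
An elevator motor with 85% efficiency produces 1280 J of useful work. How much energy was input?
W_in = W_out/η = 1280/0.85 = 1506 J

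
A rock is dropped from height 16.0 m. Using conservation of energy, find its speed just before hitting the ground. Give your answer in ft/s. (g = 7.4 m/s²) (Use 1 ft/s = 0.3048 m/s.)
mgh = ½mv² ⇒ v = √(2gh) = √(2·7.4·16.0) = 15.3883 m/s = 50.49 ft/s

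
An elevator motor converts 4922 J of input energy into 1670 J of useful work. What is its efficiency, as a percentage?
η = W_out/W_in = 1670/4922 = 33.93%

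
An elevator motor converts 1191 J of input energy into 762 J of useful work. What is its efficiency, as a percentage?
η = W_out/W_in = 762/1191 = 63.98%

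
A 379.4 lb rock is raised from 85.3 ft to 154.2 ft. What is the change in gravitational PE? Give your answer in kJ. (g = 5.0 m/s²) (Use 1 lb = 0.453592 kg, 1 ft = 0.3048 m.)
Convert to SI: m = 172.093 kg, Δh = 21.0007 m
ΔPE = mgΔh = (172.093)(5.0)(21.0007) = 18070.4 J = 18.07 kJ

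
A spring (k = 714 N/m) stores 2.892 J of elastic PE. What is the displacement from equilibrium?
x = √(2·PE/k) = √(2·2.892/714) = 0.09 m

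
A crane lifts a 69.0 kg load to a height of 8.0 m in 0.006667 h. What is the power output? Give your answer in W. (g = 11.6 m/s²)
Convert to SI: m = 69.0 kg, h = 8.0 m, t = 24.0012 s
P = mgh/t = (69.0)(11.6)(8.0)/24.0012 = 266.8 W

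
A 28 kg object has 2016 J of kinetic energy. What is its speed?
v = √(2·KE/m) = √(2·2016/28) = 12.0 m/s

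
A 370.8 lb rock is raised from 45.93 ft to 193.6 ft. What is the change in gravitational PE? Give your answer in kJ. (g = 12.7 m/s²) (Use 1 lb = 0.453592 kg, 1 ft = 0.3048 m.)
Convert to SI: m = 168.192 kg, Δh = 45.0098 m
ΔPE = mgΔh = (168.192)(12.7)(45.0098) = 96142.6 J = 96.14 kJ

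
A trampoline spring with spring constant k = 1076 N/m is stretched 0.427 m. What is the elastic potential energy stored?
PE = ½kx² = ½(1076)(0.427)² = 98.09 J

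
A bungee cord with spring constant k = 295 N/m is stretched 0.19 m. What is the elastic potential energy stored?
PE = ½kx² = ½(295)(0.19)² = 5.325 J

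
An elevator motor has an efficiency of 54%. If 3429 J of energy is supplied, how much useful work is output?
W_out = η·W_in = 0.54·3429 = 1851.66 J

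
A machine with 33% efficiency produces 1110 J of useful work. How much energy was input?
W_in = W_out/η = 1110/0.33 = 3364 J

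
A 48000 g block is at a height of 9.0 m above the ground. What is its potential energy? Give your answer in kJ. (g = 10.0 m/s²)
Convert to SI: m = 48.0 kg, h = 9.0 m
PE = mgh = (48.0)(10.0)(9.0) = 4320.0 J = 4.32 kJ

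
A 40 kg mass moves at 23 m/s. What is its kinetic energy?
KE = ½mv² = ½(40)(23)² = 10580.0 J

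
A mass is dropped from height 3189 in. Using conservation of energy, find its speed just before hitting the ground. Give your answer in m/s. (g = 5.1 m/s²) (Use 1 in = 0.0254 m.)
Convert to SI: h = 81.0006 m
mgh = ½mv² ⇒ v = √(2gh) = √(2·5.1·81.0006) = 28.74 m/s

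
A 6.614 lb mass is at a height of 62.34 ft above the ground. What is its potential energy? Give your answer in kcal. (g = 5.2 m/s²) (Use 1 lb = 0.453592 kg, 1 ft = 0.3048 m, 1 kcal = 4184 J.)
Convert to SI: m = 3.00006 kg, h = 19.0012 m
PE = mgh = (3.00006)(5.2)(19.0012) = 296.425 J = 0.07085 kcal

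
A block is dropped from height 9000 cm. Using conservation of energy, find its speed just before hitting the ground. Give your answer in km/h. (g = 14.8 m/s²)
Convert to SI: h = 90.0 m
mgh = ½mv² ⇒ v = √(2gh) = √(2·14.8·90.0) = 51.614 m/s = 185.8 km/h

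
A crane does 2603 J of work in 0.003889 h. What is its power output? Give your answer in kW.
Convert to SI: W = 2603.0 J, t = 14.0004 s
P = W/t = 2603.0/14.0004 = 185.923 W = 0.1859 kW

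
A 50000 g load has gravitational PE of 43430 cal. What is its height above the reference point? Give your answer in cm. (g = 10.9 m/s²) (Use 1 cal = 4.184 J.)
Convert to SI: m = 50.0 kg, PE = 181711 J
h = PE/(mg) = 181711/(50.0·10.9) = 333.415 m = 33340 cm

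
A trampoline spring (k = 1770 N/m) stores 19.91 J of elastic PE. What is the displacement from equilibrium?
x = √(2·PE/k) = √(2·19.91/1770) = 0.15 m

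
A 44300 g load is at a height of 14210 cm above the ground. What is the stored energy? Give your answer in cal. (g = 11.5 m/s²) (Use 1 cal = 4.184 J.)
Convert to SI: m = 44.3 kg, h = 142.1 m
PE = mgh = (44.3)(11.5)(142.1) = 72392.8 J = 17300 cal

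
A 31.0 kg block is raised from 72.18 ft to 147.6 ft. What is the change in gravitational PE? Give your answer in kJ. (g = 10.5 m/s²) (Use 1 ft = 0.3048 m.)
Convert to SI: m = 31.0 kg, Δh = 22.988 m
ΔPE = mgΔh = (31.0)(10.5)(22.988) = 7482.6 J = 7.483 kJ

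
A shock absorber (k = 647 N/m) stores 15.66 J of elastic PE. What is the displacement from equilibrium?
x = √(2·PE/k) = √(2·15.66/647) = 0.22 m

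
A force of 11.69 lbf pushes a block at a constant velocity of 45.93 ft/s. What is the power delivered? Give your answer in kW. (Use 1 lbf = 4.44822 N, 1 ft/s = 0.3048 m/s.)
Convert to SI: F = 51.9997 N, v = 13.9995 m/s
P = Fv = (51.9997)(13.9995) = 727.968 W = 0.728 kW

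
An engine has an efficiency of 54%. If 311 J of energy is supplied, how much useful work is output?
W_out = η·W_in = 0.54·311 = 167.94 J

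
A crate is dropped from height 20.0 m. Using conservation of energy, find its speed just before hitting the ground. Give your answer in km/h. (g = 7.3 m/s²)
mgh = ½mv² ⇒ v = √(2gh) = √(2·7.3·20.0) = 17.088 m/s = 61.52 km/h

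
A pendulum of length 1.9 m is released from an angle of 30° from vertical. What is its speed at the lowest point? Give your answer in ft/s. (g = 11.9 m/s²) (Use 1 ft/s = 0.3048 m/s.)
h = L(1 − cosθ) = 1.9(1 − cos30°) = 0.254552 m
v = √(2gh) = √(2·11.9·0.254552) = 2.46137 m/s = 8.075 ft/s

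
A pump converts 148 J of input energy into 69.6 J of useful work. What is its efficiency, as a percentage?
η = W_out/W_in = 69.6/148 = 47.03%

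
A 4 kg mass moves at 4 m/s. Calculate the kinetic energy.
KE = ½mv² = ½(4)(4)² = 32.0 J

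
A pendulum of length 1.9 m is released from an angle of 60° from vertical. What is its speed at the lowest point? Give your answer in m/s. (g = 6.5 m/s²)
h = L(1 − cosθ) = 1.9(1 − cos60°) = 0.95 m
v = √(2gh) = √(2·6.5·0.95) = 3.514 m/s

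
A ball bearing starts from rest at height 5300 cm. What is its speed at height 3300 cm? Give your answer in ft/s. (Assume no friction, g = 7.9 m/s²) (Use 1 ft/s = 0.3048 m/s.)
Convert to SI: h₁−h₂ = 20.0 m
mgh₁ = mgh₂ + ½mv² ⇒ v = √(2g(h₁−h₂)) = √(2·7.9·20.0) = 17.7764 m/s = 58.32 ft/s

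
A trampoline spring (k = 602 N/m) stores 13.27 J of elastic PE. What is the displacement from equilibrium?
x = √(2·PE/k) = √(2·13.27/602) = 0.21 m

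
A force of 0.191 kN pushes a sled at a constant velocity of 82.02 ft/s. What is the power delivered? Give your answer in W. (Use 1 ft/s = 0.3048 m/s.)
Convert to SI: F = 191.0 N, v = 24.9997 m/s
P = Fv = (191.0)(24.9997) = 4775 W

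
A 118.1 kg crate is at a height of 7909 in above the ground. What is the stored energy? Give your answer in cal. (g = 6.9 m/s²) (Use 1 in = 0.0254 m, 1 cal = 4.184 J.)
Convert to SI: m = 118.1 kg, h = 200.889 m
PE = mgh = (118.1)(6.9)(200.889) = 163702 J = 39130 cal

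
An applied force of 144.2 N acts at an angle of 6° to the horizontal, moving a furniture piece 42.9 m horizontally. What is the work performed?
W = F·d·cosθ = (144.2)(42.9)cos(6°) = 6152 J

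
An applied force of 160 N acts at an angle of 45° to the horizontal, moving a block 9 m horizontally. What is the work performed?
W = F·d·cosθ = (160)(9)cos(45°) = 1018 J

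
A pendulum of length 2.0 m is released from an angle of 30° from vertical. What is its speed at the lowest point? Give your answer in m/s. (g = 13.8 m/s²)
h = L(1 − cosθ) = 2.0(1 − cos30°) = 0.267949 m
v = √(2gh) = √(2·13.8·0.267949) = 2.719 m/s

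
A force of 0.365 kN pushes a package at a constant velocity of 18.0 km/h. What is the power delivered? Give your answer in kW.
Convert to SI: F = 365.0 N, v = 5.0 m/s
P = Fv = (365.0)(5.0) = 1825.0 W = 1.825 kW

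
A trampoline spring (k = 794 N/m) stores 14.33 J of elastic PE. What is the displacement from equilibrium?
x = √(2·PE/k) = √(2·14.33/794) = 0.19 m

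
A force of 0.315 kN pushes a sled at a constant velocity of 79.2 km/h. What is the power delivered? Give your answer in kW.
Convert to SI: F = 315.0 N, v = 22.0 m/s
P = Fv = (315.0)(22.0) = 6930.0 W = 6.93 kW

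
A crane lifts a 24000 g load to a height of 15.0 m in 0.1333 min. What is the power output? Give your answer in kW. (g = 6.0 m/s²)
Convert to SI: m = 24.0 kg, h = 15.0 m, t = 7.998 s
P = mgh/t = (24.0)(6.0)(15.0)/7.998 = 270.068 W = 0.2701 kW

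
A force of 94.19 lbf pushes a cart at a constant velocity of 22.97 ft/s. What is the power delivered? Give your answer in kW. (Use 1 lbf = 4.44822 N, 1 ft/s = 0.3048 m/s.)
Convert to SI: F = 418.978 N, v = 7.00126 m/s
P = Fv = (418.978)(7.00126) = 2933.37 W = 2.933 kW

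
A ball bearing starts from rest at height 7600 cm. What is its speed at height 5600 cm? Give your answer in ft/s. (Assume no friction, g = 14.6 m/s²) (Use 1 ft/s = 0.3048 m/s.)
Convert to SI: h₁−h₂ = 20.0 m
mgh₁ = mgh₂ + ½mv² ⇒ v = √(2g(h₁−h₂)) = √(2·14.6·20.0) = 24.1661 m/s = 79.29 ft/s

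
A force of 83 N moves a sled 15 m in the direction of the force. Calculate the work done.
W = F·d = (83)(15) = 1245 J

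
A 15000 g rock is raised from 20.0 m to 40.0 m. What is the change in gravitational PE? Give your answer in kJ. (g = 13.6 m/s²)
Convert to SI: m = 15.0 kg, Δh = 20.0 m
ΔPE = mgΔh = (15.0)(13.6)(20.0) = 4080.0 J = 4.08 kJ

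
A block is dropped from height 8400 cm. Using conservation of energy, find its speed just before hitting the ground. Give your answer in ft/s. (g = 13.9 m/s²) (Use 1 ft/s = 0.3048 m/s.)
Convert to SI: h = 84.0 m
mgh = ½mv² ⇒ v = √(2gh) = √(2·13.9·84.0) = 48.3239 m/s = 158.5 ft/s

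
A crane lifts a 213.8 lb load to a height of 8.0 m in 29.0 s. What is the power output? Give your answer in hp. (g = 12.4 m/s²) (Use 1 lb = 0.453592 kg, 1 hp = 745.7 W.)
Convert to SI: m = 96.978 kg, h = 8.0 m, t = 29.0 s
P = mgh/t = (96.978)(12.4)(8.0)/29.0 = 331.732 W = 0.4449 hp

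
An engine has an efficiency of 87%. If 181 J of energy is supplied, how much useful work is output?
W_out = η·W_in = 0.87·181 = 157.47 J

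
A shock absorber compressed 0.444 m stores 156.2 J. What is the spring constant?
k = 2·PE/x² = 2·156.2/(0.444)² = 1585 N/m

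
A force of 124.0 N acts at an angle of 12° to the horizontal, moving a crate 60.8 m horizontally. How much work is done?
W = F·d·cosθ = (124.0)(60.8)cos(12°) = 7374 J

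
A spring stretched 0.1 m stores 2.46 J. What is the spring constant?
k = 2·PE/x² = 2·2.46/(0.1)² = 492.0 N/m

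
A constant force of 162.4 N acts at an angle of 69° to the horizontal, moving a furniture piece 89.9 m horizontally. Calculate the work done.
W = F·d·cosθ = (162.4)(89.9)cos(69°) = 5232 J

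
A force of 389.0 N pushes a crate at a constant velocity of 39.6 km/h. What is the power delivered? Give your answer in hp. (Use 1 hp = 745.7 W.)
Convert to SI: F = 389.0 N, v = 11.0 m/s
P = Fv = (389.0)(11.0) = 4279.0 W = 5.738 hp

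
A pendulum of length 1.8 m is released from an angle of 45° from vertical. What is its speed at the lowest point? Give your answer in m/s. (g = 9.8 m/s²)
h = L(1 − cosθ) = 1.8(1 − cos45°) = 0.527208 m
v = √(2gh) = √(2·9.8·0.527208) = 3.215 m/s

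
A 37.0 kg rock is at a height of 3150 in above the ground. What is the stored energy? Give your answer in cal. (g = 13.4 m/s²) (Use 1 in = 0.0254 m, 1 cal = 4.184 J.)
Convert to SI: m = 37.0 kg, h = 80.01 m
PE = mgh = (37.0)(13.4)(80.01) = 39669.0 J = 9481 cal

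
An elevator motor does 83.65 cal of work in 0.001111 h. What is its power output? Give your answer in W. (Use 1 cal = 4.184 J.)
Convert to SI: W = 349.992 J, t = 3.9996 s
P = W/t = 349.992/3.9996 = 87.51 W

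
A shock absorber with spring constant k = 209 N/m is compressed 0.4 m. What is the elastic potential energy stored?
PE = ½kx² = ½(209)(0.4)² = 16.72 J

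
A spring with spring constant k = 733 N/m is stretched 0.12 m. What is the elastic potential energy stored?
PE = ½kx² = ½(733)(0.12)² = 5.278 J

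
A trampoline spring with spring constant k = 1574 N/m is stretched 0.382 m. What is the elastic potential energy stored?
PE = ½kx² = ½(1574)(0.382)² = 114.8 J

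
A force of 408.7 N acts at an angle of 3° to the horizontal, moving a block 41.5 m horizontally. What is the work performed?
W = F·d·cosθ = (408.7)(41.5)cos(3°) = 16940 J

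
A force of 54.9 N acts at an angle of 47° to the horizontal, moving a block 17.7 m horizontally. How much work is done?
W = F·d·cosθ = (54.9)(17.7)cos(47°) = 662.7 J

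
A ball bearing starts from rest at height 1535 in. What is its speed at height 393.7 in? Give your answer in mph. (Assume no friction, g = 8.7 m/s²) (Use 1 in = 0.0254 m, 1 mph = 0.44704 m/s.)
Convert to SI: h₁−h₂ = 28.989 m
mgh₁ = mgh₂ + ½mv² ⇒ v = √(2g(h₁−h₂)) = √(2·8.7·28.989) = 22.4591 m/s = 50.24 mph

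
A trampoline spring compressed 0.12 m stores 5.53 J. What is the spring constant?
k = 2·PE/x² = 2·5.53/(0.12)² = 768.1 N/m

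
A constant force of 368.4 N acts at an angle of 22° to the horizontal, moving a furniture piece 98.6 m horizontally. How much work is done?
W = F·d·cosθ = (368.4)(98.6)cos(22°) = 33680 J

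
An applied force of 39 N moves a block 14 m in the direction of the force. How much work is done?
W = F·d = (39)(14) = 546.0 J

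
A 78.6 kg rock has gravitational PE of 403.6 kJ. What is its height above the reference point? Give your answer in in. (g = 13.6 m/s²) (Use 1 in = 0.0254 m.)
Convert to SI: m = 78.6 kg, PE = 403600 J
h = PE/(mg) = 403600/(78.6·13.6) = 377.563 m = 14860 in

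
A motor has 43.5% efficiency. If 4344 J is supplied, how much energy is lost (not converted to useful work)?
W_lost = W_in(1 − η) = 4344·(1 − 0.435) = 2454 J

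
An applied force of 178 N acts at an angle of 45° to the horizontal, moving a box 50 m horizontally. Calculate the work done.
W = F·d·cosθ = (178)(50)cos(45°) = 6293 J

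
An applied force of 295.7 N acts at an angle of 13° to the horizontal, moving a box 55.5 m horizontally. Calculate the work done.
W = F·d·cosθ = (295.7)(55.5)cos(13°) = 15990 J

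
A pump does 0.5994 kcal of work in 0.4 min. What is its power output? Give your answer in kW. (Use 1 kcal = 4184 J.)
Convert to SI: W = 2507.89 J, t = 24.0 s
P = W/t = 2507.89/24.0 = 104.495 W = 0.1045 kW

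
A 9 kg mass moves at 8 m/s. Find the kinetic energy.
KE = ½mv² = ½(9)(8)² = 288.0 J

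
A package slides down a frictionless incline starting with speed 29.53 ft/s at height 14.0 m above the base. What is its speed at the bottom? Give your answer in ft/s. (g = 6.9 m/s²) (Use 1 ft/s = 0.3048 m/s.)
Convert to SI: v₀ = 9.00074 m/s, h = 14.0 m
½mv₀² + mgh = ½mv² ⇒ v = √(v₀² + 2gh) = √(9.00074² + 2·6.9·14.0) = 16.5594 m/s = 54.33 ft/s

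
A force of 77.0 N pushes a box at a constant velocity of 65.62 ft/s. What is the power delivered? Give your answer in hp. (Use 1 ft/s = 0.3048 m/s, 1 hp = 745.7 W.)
Convert to SI: F = 77.0 N, v = 20.001 m/s
P = Fv = (77.0)(20.001) = 1540.08 W = 2.065 hp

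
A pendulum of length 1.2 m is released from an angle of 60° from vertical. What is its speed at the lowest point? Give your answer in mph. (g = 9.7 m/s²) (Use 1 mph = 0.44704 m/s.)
h = L(1 − cosθ) = 1.2(1 − cos60°) = 0.6 m
v = √(2gh) = √(2·9.7·0.6) = 3.41174 m/s = 7.632 mph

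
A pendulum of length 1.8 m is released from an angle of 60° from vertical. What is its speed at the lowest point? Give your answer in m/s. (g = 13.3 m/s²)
h = L(1 − cosθ) = 1.8(1 − cos60°) = 0.9 m
v = √(2gh) = √(2·13.3·0.9) = 4.893 m/s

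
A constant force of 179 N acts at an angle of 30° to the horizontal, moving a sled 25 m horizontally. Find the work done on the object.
W = F·d·cosθ = (179)(25)cos(30°) = 3875 J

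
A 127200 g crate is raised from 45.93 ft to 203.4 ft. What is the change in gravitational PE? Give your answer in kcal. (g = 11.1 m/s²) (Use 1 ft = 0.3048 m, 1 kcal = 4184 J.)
Convert to SI: m = 127.2 kg, Δh = 47.9969 m
ΔPE = mgΔh = (127.2)(11.1)(47.9969) = 67767.7 J = 16.2 kcal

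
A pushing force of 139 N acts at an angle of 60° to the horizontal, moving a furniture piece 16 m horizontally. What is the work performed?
W = F·d·cosθ = (139)(16)cos(60°) = 1112 J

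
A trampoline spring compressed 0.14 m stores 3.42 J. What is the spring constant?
k = 2·PE/x² = 2·3.42/(0.14)² = 349.0 N/m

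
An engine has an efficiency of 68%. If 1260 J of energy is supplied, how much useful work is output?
W_out = η·W_in = 0.68·1260 = 856.8 J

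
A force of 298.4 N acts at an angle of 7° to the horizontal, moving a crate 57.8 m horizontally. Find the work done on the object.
W = F·d·cosθ = (298.4)(57.8)cos(7°) = 17120 J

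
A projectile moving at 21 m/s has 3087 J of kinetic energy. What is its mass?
m = 2·KE/v² = 2·3087/(21)² = 14.0 kg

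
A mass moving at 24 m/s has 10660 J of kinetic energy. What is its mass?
m = 2·KE/v² = 2·10660/(24)² = 37.01 kg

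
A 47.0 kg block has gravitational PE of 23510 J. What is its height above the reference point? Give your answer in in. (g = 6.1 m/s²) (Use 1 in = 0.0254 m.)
h = PE/(mg) = 23510.0/(47.0·6.1) = 82.0021 m = 3228 in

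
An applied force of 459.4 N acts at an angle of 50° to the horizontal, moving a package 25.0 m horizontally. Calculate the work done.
W = F·d·cosθ = (459.4)(25.0)cos(50°) = 7382 J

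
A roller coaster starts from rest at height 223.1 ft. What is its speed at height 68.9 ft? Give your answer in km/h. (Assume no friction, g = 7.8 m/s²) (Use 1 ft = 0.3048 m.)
Convert to SI: h₁−h₂ = 47.0002 m
mgh₁ = mgh₂ + ½mv² ⇒ v = √(2g(h₁−h₂)) = √(2·7.8·47.0002) = 27.0777 m/s = 97.48 km/h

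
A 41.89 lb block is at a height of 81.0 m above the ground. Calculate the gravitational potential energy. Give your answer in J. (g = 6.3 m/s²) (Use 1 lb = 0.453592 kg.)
Convert to SI: m = 19.001 kg, h = 81.0 m
PE = mgh = (19.001)(6.3)(81.0) = 9696 J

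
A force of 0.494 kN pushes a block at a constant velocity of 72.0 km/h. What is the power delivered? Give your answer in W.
Convert to SI: F = 494.0 N, v = 20.0 m/s
P = Fv = (494.0)(20.0) = 9880 W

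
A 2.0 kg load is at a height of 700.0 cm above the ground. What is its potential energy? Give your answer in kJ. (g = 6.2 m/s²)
Convert to SI: m = 2.0 kg, h = 7.0 m
PE = mgh = (2.0)(6.2)(7.0) = 86.8 J = 0.0868 kJ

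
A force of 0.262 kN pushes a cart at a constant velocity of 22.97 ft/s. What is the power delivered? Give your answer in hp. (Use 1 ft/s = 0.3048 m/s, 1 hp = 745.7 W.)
Convert to SI: F = 262.0 N, v = 7.00126 m/s
P = Fv = (262.0)(7.00126) = 1834.33 W = 2.46 hp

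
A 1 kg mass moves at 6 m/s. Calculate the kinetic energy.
KE = ½mv² = ½(1)(6)² = 18.0 J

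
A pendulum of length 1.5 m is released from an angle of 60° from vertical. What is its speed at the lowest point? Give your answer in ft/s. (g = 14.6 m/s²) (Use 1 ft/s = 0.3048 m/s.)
h = L(1 − cosθ) = 1.5(1 − cos60°) = 0.75 m
v = √(2gh) = √(2·14.6·0.75) = 4.67974 m/s = 15.35 ft/s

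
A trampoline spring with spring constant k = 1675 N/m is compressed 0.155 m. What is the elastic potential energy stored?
PE = ½kx² = ½(1675)(0.155)² = 20.12 J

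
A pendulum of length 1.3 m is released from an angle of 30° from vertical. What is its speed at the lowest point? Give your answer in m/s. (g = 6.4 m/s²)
h = L(1 − cosθ) = 1.3(1 − cos30°) = 0.174167 m
v = √(2gh) = √(2·6.4·0.174167) = 1.493 m/s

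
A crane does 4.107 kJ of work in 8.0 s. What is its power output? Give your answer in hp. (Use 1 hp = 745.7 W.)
Convert to SI: W = 4107.0 J, t = 8.0 s
P = W/t = 4107.0/8.0 = 513.375 W = 0.6884 hp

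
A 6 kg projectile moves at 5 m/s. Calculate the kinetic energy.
KE = ½mv² = ½(6)(5)² = 75.0 J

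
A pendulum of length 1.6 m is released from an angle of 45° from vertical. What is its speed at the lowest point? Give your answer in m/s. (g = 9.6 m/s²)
h = L(1 − cosθ) = 1.6(1 − cos45°) = 0.468629 m
v = √(2gh) = √(2·9.6·0.468629) = 3.0 m/s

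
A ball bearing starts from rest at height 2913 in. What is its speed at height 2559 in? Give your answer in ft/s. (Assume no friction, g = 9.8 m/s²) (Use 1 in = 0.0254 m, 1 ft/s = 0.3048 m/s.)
Convert to SI: h₁−h₂ = 8.9916 m
mgh₁ = mgh₂ + ½mv² ⇒ v = √(2g(h₁−h₂)) = √(2·9.8·8.9916) = 13.2754 m/s = 43.55 ft/s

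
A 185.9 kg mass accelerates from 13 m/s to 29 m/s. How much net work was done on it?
W = ΔKE = ½m(v₂² − v₁²) = ½(185.9)(29² − 13²) = 62462.4 J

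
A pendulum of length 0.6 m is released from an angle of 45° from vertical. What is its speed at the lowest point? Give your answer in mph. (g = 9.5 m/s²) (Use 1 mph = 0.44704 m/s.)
h = L(1 − cosθ) = 0.6(1 − cos45°) = 0.175736 m
v = √(2gh) = √(2·9.5·0.175736) = 1.82729 m/s = 4.088 mph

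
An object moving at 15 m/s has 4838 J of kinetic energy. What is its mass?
m = 2·KE/v² = 2·4838/(15)² = 43.0 kg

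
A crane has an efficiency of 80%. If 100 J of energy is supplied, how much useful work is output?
W_out = η·W_in = 0.8·100 = 80.0 J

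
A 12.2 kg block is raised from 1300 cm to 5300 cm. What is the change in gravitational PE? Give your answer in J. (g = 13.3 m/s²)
Convert to SI: m = 12.2 kg, Δh = 40.0 m
ΔPE = mgΔh = (12.2)(13.3)(40.0) = 6490 J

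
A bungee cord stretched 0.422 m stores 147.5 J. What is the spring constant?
k = 2·PE/x² = 2·147.5/(0.422)² = 1657 N/m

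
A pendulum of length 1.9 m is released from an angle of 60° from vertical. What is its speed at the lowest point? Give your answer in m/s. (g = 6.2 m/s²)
h = L(1 − cosθ) = 1.9(1 − cos60°) = 0.95 m
v = √(2gh) = √(2·6.2·0.95) = 3.432 m/s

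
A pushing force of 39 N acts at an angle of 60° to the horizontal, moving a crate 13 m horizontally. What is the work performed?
W = F·d·cosθ = (39)(13)cos(60°) = 253.5 J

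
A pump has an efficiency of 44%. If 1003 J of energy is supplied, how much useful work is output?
W_out = η·W_in = 0.44·1003 = 441.32 J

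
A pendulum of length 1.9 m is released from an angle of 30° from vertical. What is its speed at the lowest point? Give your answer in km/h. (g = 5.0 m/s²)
h = L(1 − cosθ) = 1.9(1 − cos30°) = 0.254552 m
v = √(2gh) = √(2·5.0·0.254552) = 1.59547 m/s = 5.744 km/h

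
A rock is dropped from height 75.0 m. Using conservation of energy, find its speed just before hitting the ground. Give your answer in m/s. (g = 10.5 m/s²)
mgh = ½mv² ⇒ v = √(2gh) = √(2·10.5·75.0) = 39.69 m/s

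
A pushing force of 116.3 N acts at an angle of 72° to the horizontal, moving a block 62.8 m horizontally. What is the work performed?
W = F·d·cosθ = (116.3)(62.8)cos(72°) = 2257 J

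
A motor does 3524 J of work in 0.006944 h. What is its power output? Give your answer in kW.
Convert to SI: W = 3524.0 J, t = 24.9984 s
P = W/t = 3524.0/24.9984 = 140.969 W = 0.141 kW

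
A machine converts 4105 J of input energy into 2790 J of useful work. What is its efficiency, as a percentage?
η = W_out/W_in = 2790/4105 = 67.97%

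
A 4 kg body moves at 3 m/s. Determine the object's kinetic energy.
KE = ½mv² = ½(4)(3)² = 18.0 J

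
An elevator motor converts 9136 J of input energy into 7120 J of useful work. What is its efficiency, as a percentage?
η = W_out/W_in = 7120/9136 = 77.93%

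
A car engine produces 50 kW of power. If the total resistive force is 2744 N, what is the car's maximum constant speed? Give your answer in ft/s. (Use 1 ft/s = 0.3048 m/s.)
P = Fv ⇒ v = P/F = 50000 W/2744.0 N = 18.2216 m/s = 59.78 ft/s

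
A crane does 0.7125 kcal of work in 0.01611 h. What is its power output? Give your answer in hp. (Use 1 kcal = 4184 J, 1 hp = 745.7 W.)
Convert to SI: W = 2981.1 J, t = 57.996 s
P = W/t = 2981.1/57.996 = 51.4018 W = 0.06893 hp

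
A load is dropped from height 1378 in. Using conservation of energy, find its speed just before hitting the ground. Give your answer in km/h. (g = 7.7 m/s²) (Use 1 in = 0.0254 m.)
Convert to SI: h = 35.0012 m
mgh = ½mv² ⇒ v = √(2gh) = √(2·7.7·35.0012) = 23.2168 m/s = 83.58 km/h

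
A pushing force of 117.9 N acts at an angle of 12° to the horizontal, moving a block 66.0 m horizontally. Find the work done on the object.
W = F·d·cosθ = (117.9)(66.0)cos(12°) = 7611 J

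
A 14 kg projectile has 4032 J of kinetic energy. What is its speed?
v = √(2·KE/m) = √(2·4032/14) = 24.0 m/s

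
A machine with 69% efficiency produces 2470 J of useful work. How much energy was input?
W_in = W_out/η = 2470/0.69 = 3580 J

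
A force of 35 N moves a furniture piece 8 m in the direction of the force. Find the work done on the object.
W = F·d = (35)(8) = 280.0 J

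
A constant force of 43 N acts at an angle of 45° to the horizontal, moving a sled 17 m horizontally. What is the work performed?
W = F·d·cosθ = (43)(17)cos(45°) = 516.9 J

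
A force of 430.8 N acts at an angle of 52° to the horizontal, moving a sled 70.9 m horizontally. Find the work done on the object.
W = F·d·cosθ = (430.8)(70.9)cos(52°) = 18800 J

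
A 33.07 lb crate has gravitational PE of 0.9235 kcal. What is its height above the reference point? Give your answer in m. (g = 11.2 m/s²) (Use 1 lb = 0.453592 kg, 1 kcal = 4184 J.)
Convert to SI: m = 15.0003 kg, PE = 3863.92 J
h = PE/(mg) = 3863.92/(15.0003·11.2) = 23.0 m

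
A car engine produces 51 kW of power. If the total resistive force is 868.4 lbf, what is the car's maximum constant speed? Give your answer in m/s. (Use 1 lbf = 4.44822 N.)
Convert to SI: F = 3862.83 N
P = Fv ⇒ v = P/F = 51000 W/3862.83 N = 13.2 m/s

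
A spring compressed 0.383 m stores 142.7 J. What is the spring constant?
k = 2·PE/x² = 2·142.7/(0.383)² = 1946 N/m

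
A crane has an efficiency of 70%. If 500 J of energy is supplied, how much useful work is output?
W_out = η·W_in = 0.7·500 = 350.0 J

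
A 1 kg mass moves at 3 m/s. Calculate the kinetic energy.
KE = ½mv² = ½(1)(3)² = 4.5 J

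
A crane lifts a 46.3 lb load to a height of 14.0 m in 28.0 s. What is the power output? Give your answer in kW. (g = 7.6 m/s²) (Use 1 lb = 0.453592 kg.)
Convert to SI: m = 21.0013 kg, h = 14.0 m, t = 28.0 s
P = mgh/t = (21.0013)(7.6)(14.0)/28.0 = 79.80498 W = 0.0798 kW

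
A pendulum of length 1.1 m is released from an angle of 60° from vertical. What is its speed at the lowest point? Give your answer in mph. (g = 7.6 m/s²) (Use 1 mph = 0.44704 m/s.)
h = L(1 − cosθ) = 1.1(1 − cos60°) = 0.55 m
v = √(2gh) = √(2·7.6·0.55) = 2.89137 m/s = 6.468 mph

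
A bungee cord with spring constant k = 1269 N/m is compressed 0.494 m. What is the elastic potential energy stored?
PE = ½kx² = ½(1269)(0.494)² = 154.8 J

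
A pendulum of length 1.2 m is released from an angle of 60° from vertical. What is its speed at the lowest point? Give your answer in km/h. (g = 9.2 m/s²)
h = L(1 − cosθ) = 1.2(1 − cos60°) = 0.6 m
v = √(2gh) = √(2·9.2·0.6) = 3.32265 m/s = 11.96 km/h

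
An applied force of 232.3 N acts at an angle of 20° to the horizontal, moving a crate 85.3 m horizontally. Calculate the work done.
W = F·d·cosθ = (232.3)(85.3)cos(20°) = 18620 J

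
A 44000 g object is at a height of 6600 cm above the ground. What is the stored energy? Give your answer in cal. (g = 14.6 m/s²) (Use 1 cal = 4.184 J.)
Convert to SI: m = 44.0 kg, h = 66.0 m
PE = mgh = (44.0)(14.6)(66.0) = 42398.4 J = 10130 cal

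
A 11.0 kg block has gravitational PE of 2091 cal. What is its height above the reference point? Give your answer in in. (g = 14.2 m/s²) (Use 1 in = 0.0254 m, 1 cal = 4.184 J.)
Convert to SI: m = 11.0 kg, PE = 8748.74 J
h = PE/(mg) = 8748.74/(11.0·14.2) = 56.0099 m = 2205 in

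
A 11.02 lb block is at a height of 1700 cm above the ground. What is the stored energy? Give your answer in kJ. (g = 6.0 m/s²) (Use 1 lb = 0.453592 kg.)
Convert to SI: m = 4.99858 kg, h = 17.0 m
PE = mgh = (4.99858)(6.0)(17.0) = 509.856 J = 0.5099 kJ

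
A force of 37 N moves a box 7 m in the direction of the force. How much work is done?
W = F·d = (37)(7) = 259.0 J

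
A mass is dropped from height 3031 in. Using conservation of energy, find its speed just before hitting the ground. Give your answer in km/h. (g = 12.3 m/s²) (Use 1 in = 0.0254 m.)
Convert to SI: h = 76.9874 m
mgh = ½mv² ⇒ v = √(2gh) = √(2·12.3·76.9874) = 43.5188 m/s = 156.7 km/h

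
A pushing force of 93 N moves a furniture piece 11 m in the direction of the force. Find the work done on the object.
W = F·d = (93)(11) = 1023 J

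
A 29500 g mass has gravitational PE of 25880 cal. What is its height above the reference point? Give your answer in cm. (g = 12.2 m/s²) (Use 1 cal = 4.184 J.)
Convert to SI: m = 29.5 kg, PE = 108282 J
h = PE/(mg) = 108282/(29.5·12.2) = 300.867 m = 30090 cm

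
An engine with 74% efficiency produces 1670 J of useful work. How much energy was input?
W_in = W_out/η = 1670/0.74 = 2257 J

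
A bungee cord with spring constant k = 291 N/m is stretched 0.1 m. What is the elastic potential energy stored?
PE = ½kx² = ½(291)(0.1)² = 1.455 J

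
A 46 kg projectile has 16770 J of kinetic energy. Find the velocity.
v = √(2·KE/m) = √(2·16770/46) = 27.0 m/s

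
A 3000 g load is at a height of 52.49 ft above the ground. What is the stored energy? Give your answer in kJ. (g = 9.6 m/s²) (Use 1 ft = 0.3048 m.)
Convert to SI: m = 3.0 kg, h = 15.999 m
PE = mgh = (3.0)(9.6)(15.999) = 460.77 J = 0.4608 kJ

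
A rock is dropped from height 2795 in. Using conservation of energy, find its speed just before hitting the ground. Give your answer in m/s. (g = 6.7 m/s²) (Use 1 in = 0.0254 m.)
Convert to SI: h = 70.993 m
mgh = ½mv² ⇒ v = √(2gh) = √(2·6.7·70.993) = 30.84 m/s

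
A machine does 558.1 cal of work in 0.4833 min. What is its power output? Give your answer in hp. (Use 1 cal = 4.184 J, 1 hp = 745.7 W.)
Convert to SI: W = 2335.09 J, t = 28.998 s
P = W/t = 2335.09/28.998 = 80.5259 W = 0.108 hp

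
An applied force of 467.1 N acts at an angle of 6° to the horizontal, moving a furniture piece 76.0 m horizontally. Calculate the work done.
W = F·d·cosθ = (467.1)(76.0)cos(6°) = 35310 J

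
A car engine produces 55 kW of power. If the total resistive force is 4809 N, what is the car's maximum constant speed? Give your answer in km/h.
P = Fv ⇒ v = P/F = 55000 W/4809.0 N = 11.4369 m/s = 41.17 km/h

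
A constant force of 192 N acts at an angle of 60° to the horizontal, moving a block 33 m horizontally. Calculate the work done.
W = F·d·cosθ = (192)(33)cos(60°) = 3168 J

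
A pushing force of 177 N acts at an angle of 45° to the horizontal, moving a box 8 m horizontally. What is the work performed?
W = F·d·cosθ = (177)(8)cos(45°) = 1001 J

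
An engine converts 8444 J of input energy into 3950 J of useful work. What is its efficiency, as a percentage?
η = W_out/W_in = 3950/8444 = 46.78%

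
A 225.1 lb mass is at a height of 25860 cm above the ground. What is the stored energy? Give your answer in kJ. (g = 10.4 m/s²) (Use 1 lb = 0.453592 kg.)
Convert to SI: m = 102.104 kg, h = 258.6 m
PE = mgh = (102.104)(10.4)(258.6) = 274601 J = 274.6 kJ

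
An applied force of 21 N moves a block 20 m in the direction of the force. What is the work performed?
W = F·d = (21)(20) = 420.0 J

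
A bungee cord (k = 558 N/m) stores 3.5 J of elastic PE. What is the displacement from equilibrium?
x = √(2·PE/k) = √(2·3.5/558) = 0.112 m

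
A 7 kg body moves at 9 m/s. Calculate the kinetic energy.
KE = ½mv² = ½(7)(9)² = 283.5 J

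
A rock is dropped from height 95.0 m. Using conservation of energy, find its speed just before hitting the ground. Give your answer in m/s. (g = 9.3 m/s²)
mgh = ½mv² ⇒ v = √(2gh) = √(2·9.3·95.0) = 42.04 m/s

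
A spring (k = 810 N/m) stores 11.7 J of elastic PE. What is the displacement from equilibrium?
x = √(2·PE/k) = √(2·11.7/810) = 0.17 m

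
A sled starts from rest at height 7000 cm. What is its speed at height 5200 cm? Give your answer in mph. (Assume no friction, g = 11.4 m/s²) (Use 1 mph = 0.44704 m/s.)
Convert to SI: h₁−h₂ = 18.0 m
mgh₁ = mgh₂ + ½mv² ⇒ v = √(2g(h₁−h₂)) = √(2·11.4·18.0) = 20.2583 m/s = 45.32 mph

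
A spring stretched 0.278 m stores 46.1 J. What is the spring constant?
k = 2·PE/x² = 2·46.1/(0.278)² = 1193 N/m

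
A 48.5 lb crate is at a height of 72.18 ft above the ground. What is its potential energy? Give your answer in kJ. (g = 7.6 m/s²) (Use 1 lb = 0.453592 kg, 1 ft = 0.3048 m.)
Convert to SI: m = 21.9992 kg, h = 22.0005 m
PE = mgh = (21.9992)(7.6)(22.0005) = 3678.35 J = 3.678 kJ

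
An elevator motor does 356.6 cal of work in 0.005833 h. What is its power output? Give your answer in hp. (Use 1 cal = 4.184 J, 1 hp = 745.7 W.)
Convert to SI: W = 1492.01 J, t = 20.9988 s
P = W/t = 1492.01/20.9988 = 71.0524 W = 0.09528 hp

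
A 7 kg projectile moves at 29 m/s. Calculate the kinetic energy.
KE = ½mv² = ½(7)(29)² = 2943.5 J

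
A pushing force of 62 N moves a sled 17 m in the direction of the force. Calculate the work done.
W = F·d = (62)(17) = 1054 J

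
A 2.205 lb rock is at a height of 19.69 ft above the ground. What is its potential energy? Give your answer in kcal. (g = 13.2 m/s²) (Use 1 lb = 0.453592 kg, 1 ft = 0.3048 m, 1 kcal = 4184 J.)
Convert to SI: m = 1.00017 kg, h = 6.00151 m
PE = mgh = (1.00017)(13.2)(6.00151) = 79.2335 J = 0.01894 kcal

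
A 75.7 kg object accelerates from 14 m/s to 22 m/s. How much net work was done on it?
W = ΔKE = ½m(v₂² − v₁²) = ½(75.7)(22² − 14²) = 10900.8 J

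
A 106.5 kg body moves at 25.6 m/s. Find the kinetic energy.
KE = ½mv² = ½(106.5)(25.6)² = 34900 J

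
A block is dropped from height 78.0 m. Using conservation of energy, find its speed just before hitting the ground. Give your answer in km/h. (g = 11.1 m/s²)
mgh = ½mv² ⇒ v = √(2gh) = √(2·11.1·78.0) = 41.6125 m/s = 149.8 km/h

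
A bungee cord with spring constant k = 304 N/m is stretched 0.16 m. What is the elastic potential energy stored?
PE = ½kx² = ½(304)(0.16)² = 3.891 J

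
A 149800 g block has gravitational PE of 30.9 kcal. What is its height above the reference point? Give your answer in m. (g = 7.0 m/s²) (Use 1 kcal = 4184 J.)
Convert to SI: m = 149.8 kg, PE = 129286 J
h = PE/(mg) = 129286/(149.8·7.0) = 123.3 m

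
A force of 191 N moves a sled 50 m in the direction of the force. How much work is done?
W = F·d = (191)(50) = 9550 J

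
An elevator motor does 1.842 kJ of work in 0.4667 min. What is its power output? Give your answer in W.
Convert to SI: W = 1842.0 J, t = 28.002 s
P = W/t = 1842.0/28.002 = 65.78 W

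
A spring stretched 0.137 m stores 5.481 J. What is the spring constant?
k = 2·PE/x² = 2·5.481/(0.137)² = 584.0 N/m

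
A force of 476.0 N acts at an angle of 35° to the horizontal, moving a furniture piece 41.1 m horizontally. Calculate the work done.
W = F·d·cosθ = (476.0)(41.1)cos(35°) = 16030 J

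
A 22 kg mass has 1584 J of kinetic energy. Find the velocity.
v = √(2·KE/m) = √(2·1584/22) = 12.0 m/s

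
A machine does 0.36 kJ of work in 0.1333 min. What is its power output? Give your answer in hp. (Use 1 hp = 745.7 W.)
Convert to SI: W = 360.0 J, t = 7.998 s
P = W/t = 360.0/7.998 = 45.0113 W = 0.06036 hp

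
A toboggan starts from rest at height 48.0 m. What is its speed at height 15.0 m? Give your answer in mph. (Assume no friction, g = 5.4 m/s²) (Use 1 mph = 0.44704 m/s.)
mgh₁ = mgh₂ + ½mv² ⇒ v = √(2g(h₁−h₂)) = √(2·5.4·33.0) = 18.8786 m/s = 42.23 mph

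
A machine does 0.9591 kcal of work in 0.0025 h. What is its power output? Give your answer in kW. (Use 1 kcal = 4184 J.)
Convert to SI: W = 4012.87 J, t = 9.0 s
P = W/t = 4012.87/9.0 = 445.875 W = 0.4459 kW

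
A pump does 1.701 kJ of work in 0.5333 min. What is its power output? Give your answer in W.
Convert to SI: W = 1701.0 J, t = 31.998 s
P = W/t = 1701.0/31.998 = 53.16 W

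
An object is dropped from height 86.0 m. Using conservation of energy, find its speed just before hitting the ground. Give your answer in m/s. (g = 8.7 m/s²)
mgh = ½mv² ⇒ v = √(2gh) = √(2·8.7·86.0) = 38.68 m/s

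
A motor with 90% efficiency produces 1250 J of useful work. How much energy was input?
W_in = W_out/η = 1250/0.9 = 1389 J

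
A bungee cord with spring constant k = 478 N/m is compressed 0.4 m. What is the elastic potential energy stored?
PE = ½kx² = ½(478)(0.4)² = 38.24 J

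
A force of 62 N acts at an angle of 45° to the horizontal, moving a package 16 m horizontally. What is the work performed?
W = F·d·cosθ = (62)(16)cos(45°) = 701.4 J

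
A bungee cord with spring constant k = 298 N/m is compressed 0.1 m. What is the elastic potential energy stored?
PE = ½kx² = ½(298)(0.1)² = 1.49 J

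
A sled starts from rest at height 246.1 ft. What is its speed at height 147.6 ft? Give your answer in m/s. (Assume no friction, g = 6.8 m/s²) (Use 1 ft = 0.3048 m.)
Convert to SI: h₁−h₂ = 30.0228 m
mgh₁ = mgh₂ + ½mv² ⇒ v = √(2g(h₁−h₂)) = √(2·6.8·30.0228) = 20.21 m/s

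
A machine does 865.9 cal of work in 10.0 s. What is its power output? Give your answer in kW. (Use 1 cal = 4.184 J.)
Convert to SI: W = 3622.93 J, t = 10.0 s
P = W/t = 3622.93/10.0 = 362.293 W = 0.3623 kW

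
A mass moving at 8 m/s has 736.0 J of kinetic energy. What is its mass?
m = 2·KE/v² = 2·736.0/(8)² = 23.0 kg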